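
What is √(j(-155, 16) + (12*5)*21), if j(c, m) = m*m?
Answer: 2*√379 ≈ 38.936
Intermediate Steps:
j(c, m) = m²
√(j(-155, 16) + (12*5)*21) = √(16² + (12*5)*21) = √(256 + 60*21) = √(256 + 1260) = √1516 = 2*√379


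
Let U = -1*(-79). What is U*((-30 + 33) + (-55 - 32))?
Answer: -6636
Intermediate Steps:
U = 79
U*((-30 + 33) + (-55 - 32)) = 79*((-30 + 33) + (-55 - 32)) = 79*(3 - 87) = 79*(-84) = -6636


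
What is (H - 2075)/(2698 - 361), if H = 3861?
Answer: 94/123 ≈ 0.76423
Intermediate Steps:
(H - 2075)/(2698 - 361) = (3861 - 2075)/(2698 - 361) = 1786/2337 = 1786*(1/2337) = 94/123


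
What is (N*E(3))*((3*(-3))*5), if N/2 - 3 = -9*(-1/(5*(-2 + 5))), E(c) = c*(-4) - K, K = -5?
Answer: 2268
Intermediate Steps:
E(c) = 5 - 4*c (E(c) = c*(-4) - 1*(-5) = -4*c + 5 = 5 - 4*c)
N = 36/5 (N = 6 + 2*(-9*(-1/(5*(-2 + 5)))) = 6 + 2*(-9/((-5*3))) = 6 + 2*(-9/(-15)) = 6 + 2*(-9*(-1/15)) = 6 + 2*(⅗) = 6 + 6/5 = 36/5 ≈ 7.2000)
(N*E(3))*((3*(-3))*5) = (36*(5 - 4*3)/5)*((3*(-3))*5) = (36*(5 - 12)/5)*(-9*5) = ((36/5)*(-7))*(-45) = -252/5*(-45) = 2268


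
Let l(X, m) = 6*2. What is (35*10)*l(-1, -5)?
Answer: 4200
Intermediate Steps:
l(X, m) = 12
(35*10)*l(-1, -5) = (35*10)*12 = 350*12 = 4200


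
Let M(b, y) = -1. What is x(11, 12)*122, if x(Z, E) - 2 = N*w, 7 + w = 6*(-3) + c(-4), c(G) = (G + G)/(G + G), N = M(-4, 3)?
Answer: 3172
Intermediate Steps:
N = -1
c(G) = 1 (c(G) = (2*G)/((2*G)) = (2*G)*(1/(2*G)) = 1)
w = -24 (w = -7 + (6*(-3) + 1) = -7 + (-18 + 1) = -7 - 17 = -24)
x(Z, E) = 26 (x(Z, E) = 2 - 1*(-24) = 2 + 24 = 26)
x(11, 12)*122 = 26*122 = 3172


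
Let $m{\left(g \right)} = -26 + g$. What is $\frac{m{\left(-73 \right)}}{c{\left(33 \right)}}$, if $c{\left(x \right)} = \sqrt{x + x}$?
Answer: $- \frac{3 \sqrt{66}}{2} \approx -12.186$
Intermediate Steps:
$c{\left(x \right)} = \sqrt{2} \sqrt{x}$ ($c{\left(x \right)} = \sqrt{2 x} = \sqrt{2} \sqrt{x}$)
$\frac{m{\left(-73 \right)}}{c{\left(33 \right)}} = \frac{-26 - 73}{\sqrt{2} \sqrt{33}} = - \frac{99}{\sqrt{66}} = - 99 \frac{\sqrt{66}}{66} = - \frac{3 \sqrt{66}}{2}$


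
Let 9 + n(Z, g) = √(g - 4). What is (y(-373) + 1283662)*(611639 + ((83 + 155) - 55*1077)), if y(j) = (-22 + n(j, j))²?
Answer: 709728277932 - 34263804*I*√377 ≈ 7.0973e+11 - 6.6528e+8*I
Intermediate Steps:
n(Z, g) = -9 + √(-4 + g) (n(Z, g) = -9 + √(g - 4) = -9 + √(-4 + g))
y(j) = (-31 + √(-4 + j))² (y(j) = (-22 + (-9 + √(-4 + j)))² = (-31 + √(-4 + j))²)
(y(-373) + 1283662)*(611639 + ((83 + 155) - 55*1077)) = ((-31 + √(-4 - 373))² + 1283662)*(611639 + ((83 + 155) - 55*1077)) = ((-31 + √(-377))² + 1283662)*(611639 + (238 - 59235)) = ((-31 + I*√377)² + 1283662)*(611639 - 58997) = (1283662 + (-31 + I*√377)²)*552642 = 709405535004 + 552642*(-31 + I*√377)²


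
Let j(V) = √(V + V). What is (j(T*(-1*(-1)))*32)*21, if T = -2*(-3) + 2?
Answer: 2688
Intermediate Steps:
T = 8 (T = 6 + 2 = 8)
j(V) = √2*√V (j(V) = √(2*V) = √2*√V)
(j(T*(-1*(-1)))*32)*21 = ((√2*√(8*(-1*(-1))))*32)*21 = ((√2*√(8*1))*32)*21 = ((√2*√8)*32)*21 = ((√2*(2*√2))*32)*21 = (4*32)*21 = 128*21 = 2688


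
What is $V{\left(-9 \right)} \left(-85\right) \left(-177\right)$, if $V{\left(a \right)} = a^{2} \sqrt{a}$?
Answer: $3655935 i \approx 3.6559 \cdot 10^{6} i$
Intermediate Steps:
$V{\left(a \right)} = a^{\frac{5}{2}}$
$V{\left(-9 \right)} \left(-85\right) \left(-177\right) = \left(-9\right)^{\frac{5}{2}} \left(-85\right) \left(-177\right) = 243 i \left(-85\right) \left(-177\right) = - 20655 i \left(-177\right) = 3655935 i$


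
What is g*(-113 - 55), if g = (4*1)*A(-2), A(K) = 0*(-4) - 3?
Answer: 2016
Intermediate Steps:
A(K) = -3 (A(K) = 0 - 3 = -3)
g = -12 (g = (4*1)*(-3) = 4*(-3) = -12)
g*(-113 - 55) = -12*(-113 - 55) = -12*(-168) = 2016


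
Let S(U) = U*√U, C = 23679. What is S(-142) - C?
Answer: -23679 - 142*I*√142 ≈ -23679.0 - 1692.1*I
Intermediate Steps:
S(U) = U^(3/2)
S(-142) - C = (-142)^(3/2) - 1*23679 = -142*I*√142 - 23679 = -23679 - 142*I*√142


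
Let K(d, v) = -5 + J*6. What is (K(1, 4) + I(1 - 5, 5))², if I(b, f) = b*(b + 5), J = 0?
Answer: 81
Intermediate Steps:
I(b, f) = b*(5 + b)
K(d, v) = -5 (K(d, v) = -5 + 0*6 = -5 + 0 = -5)
(K(1, 4) + I(1 - 5, 5))² = (-5 + (1 - 5)*(5 + (1 - 5)))² = (-5 - 4*(5 - 4))² = (-5 - 4*1)² = (-5 - 4)² = (-9)² = 81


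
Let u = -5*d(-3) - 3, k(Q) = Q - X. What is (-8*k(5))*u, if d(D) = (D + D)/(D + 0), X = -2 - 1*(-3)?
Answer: 416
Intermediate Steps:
X = 1 (X = -2 + 3 = 1)
d(D) = 2 (d(D) = (2*D)/D = 2)
k(Q) = -1 + Q (k(Q) = Q - 1*1 = Q - 1 = -1 + Q)
u = -13 (u = -5*2 - 3 = -10 - 3 = -13)
(-8*k(5))*u = -8*(-1 + 5)*(-13) = -8*4*(-13) = -32*(-13) = 416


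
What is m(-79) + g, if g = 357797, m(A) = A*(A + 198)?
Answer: 348396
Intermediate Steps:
m(A) = A*(198 + A)
m(-79) + g = -79*(198 - 79) + 357797 = -79*119 + 357797 = -9401 + 357797 = 348396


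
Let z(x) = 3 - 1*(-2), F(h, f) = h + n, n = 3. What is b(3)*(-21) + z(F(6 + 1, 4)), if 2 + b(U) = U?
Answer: -16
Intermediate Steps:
b(U) = -2 + U
F(h, f) = 3 + h (F(h, f) = h + 3 = 3 + h)
z(x) = 5 (z(x) = 3 + 2 = 5)
b(3)*(-21) + z(F(6 + 1, 4)) = (-2 + 3)*(-21) + 5 = 1*(-21) + 5 = -21 + 5 = -16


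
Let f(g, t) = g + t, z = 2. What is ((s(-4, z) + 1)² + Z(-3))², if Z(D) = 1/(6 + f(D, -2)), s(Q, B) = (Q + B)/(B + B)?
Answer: 25/16 ≈ 1.5625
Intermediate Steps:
s(Q, B) = (B + Q)/(2*B) (s(Q, B) = (B + Q)/((2*B)) = (B + Q)*(1/(2*B)) = (B + Q)/(2*B))
Z(D) = 1/(4 + D) (Z(D) = 1/(6 + (D - 2)) = 1/(6 + (-2 + D)) = 1/(4 + D))
((s(-4, z) + 1)² + Z(-3))² = (((½)*(2 - 4)/2 + 1)² + 1/(4 - 3))² = (((½)*(½)*(-2) + 1)² + 1/1)² = ((-½ + 1)² + 1)² = ((½)² + 1)² = (¼ + 1)² = (5/4)² = 25/16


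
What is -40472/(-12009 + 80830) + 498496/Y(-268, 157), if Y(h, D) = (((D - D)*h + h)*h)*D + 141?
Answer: -422075879032/776060625889 ≈ -0.54387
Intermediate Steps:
Y(h, D) = 141 + D*h² (Y(h, D) = ((0*h + h)*h)*D + 141 = ((0 + h)*h)*D + 141 = (h*h)*D + 141 = h²*D + 141 = D*h² + 141 = 141 + D*h²)
-40472/(-12009 + 80830) + 498496/Y(-268, 157) = -40472/(-12009 + 80830) + 498496/(141 + 157*(-268)²) = -40472/68821 + 498496/(141 + 157*71824) = -40472*1/68821 + 498496/(141 + 11276368) = -40472/68821 + 498496/11276509 = -422075879032/776060625889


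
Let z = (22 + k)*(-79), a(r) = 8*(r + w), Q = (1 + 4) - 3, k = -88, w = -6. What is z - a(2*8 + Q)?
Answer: 5118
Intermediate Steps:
Q = 2 (Q = 5 - 3 = 2)
a(r) = -48 + 8*r (a(r) = 8*(r - 6) = 8*(-6 + r) = -48 + 8*r)
z = 5214 (z = (22 - 88)*(-79) = -66*(-79) = 5214)
z - a(2*8 + Q) = 5214 - (-48 + 8*(2*8 + 2)) = 5214 - (-48 + 8*(16 + 2)) = 5214 - (-48 + 8*18) = 5214 - (-48 + 144) = 5214 - 1*96 = 5214 - 96 = 5118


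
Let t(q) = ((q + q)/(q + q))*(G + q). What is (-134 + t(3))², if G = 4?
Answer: 16129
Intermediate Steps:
t(q) = 4 + q (t(q) = ((q + q)/(q + q))*(4 + q) = ((2*q)/((2*q)))*(4 + q) = ((2*q)*(1/(2*q)))*(4 + q) = 1*(4 + q) = 4 + q)
(-134 + t(3))² = (-134 + (4 + 3))² = (-134 + 7)² = (-127)² = 16129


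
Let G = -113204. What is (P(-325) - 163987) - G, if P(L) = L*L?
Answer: 54842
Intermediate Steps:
P(L) = L²
(P(-325) - 163987) - G = ((-325)² - 163987) - 1*(-113204) = (105625 - 163987) + 113204 = -58362 + 113204 = 54842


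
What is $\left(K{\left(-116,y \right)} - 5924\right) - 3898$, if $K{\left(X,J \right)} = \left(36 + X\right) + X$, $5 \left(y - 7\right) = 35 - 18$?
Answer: $-10018$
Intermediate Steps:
$y = \frac{52}{5}$ ($y = 7 + \frac{35 - 18}{5} = 7 + \frac{1}{5} \cdot 17 = 7 + \frac{17}{5} = \frac{52}{5} \approx 10.4$)
$K{\left(X,J \right)} = 36 + 2 X$
$\left(K{\left(-116,y \right)} - 5924\right) - 3898 = \left(\left(36 + 2 \left(-116\right)\right) - 5924\right) - 3898 = \left(\left(36 - 232\right) - 5924\right) - 3898 = \left(-196 - 5924\right) - 3898 = -6120 - 3898 = -10018$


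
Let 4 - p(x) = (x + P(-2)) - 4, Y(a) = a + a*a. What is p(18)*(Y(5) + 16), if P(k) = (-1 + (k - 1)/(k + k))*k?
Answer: -483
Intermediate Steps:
P(k) = k*(-1 + (-1 + k)/(2*k)) (P(k) = (-1 + (-1 + k)/((2*k)))*k = (-1 + (-1 + k)*(1/(2*k)))*k = (-1 + (-1 + k)/(2*k))*k = k*(-1 + (-1 + k)/(2*k)))
Y(a) = a + a**2
p(x) = 15/2 - x (p(x) = 4 - ((x + (-1/2 - 1/2*(-2))) - 4) = 4 - ((x + (-1/2 + 1)) - 4) = 4 - ((x + 1/2) - 4) = 4 - ((1/2 + x) - 4) = 4 - (-7/2 + x) = 4 + (7/2 - x) = 15/2 - x)
p(18)*(Y(5) + 16) = (15/2 - 1*18)*(5*(1 + 5) + 16) = (15/2 - 18)*(5*6 + 16) = -21*(30 + 16)/2 = -21/2*46 = -483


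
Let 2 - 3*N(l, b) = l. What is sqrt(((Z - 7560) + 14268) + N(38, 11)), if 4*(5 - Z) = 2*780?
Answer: sqrt(6311) ≈ 79.442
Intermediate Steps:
Z = -385 (Z = 5 - 780/2 = 5 - 1/4*1560 = 5 - 390 = -385)
N(l, b) = 2/3 - l/3
sqrt(((Z - 7560) + 14268) + N(38, 11)) = sqrt(((-385 - 7560) + 14268) + (2/3 - 1/3*38)) = sqrt((-7945 + 14268) + (2/3 - 38/3)) = sqrt(6323 - 12) = sqrt(6311)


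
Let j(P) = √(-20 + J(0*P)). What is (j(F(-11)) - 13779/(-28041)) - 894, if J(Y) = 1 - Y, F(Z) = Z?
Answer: -8351625/9347 + I*√19 ≈ -893.51 + 4.3589*I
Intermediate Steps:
j(P) = I*√19 (j(P) = √(-20 + (1 - 0*P)) = √(-20 + (1 - 1*0)) = √(-20 + (1 + 0)) = √(-20 + 1) = √(-19) = I*√19)
(j(F(-11)) - 13779/(-28041)) - 894 = (I*√19 - 13779/(-28041)) - 894 = (I*√19 - 13779*(-1/28041)) - 894 = (I*√19 + 4593/9347) - 894 = (4593/9347 + I*√19) - 894 = -8351625/9347 + I*√19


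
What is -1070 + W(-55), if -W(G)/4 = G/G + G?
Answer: -854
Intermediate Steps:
W(G) = -4 - 4*G (W(G) = -4*(G/G + G) = -4*(1 + G) = -4 - 4*G)
-1070 + W(-55) = -1070 + (-4 - 4*(-55)) = -1070 + (-4 + 220) = -1070 + 216 = -854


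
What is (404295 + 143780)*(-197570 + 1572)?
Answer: -107421603850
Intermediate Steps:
(404295 + 143780)*(-197570 + 1572) = 548075*(-195998) = -107421603850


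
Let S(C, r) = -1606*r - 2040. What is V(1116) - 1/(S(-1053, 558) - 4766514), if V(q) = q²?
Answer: 7055137094113/5664702 ≈ 1.2455e+6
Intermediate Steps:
S(C, r) = -2040 - 1606*r
V(1116) - 1/(S(-1053, 558) - 4766514) = 1116² - 1/((-2040 - 1606*558) - 4766514) = 1245456 - 1/((-2040 - 896148) - 4766514) = 1245456 - 1/(-898188 - 4766514) = 1245456 - 1/(-5664702) = 1245456 - 1*(-1/5664702) = 1245456 + 1/5664702 = 7055137094113/5664702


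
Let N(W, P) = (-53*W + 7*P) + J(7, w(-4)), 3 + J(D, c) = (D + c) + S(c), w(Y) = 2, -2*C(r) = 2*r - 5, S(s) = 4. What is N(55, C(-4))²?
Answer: 32706961/4 ≈ 8.1767e+6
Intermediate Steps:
C(r) = 5/2 - r (C(r) = -(2*r - 5)/2 = -(-5 + 2*r)/2 = 5/2 - r)
J(D, c) = 1 + D + c (J(D, c) = -3 + ((D + c) + 4) = -3 + (4 + D + c) = 1 + D + c)
N(W, P) = 10 - 53*W + 7*P (N(W, P) = (-53*W + 7*P) + (1 + 7 + 2) = (-53*W + 7*P) + 10 = 10 - 53*W + 7*P)
N(55, C(-4))² = (10 - 53*55 + 7*(5/2 - 1*(-4)))² = (10 - 2915 + 7*(5/2 + 4))² = (10 - 2915 + 7*(13/2))² = (10 - 2915 + 91/2)² = (-5719/2)² = 32706961/4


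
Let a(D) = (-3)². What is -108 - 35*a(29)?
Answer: -423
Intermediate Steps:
a(D) = 9
-108 - 35*a(29) = -108 - 35*9 = -108 - 315 = -423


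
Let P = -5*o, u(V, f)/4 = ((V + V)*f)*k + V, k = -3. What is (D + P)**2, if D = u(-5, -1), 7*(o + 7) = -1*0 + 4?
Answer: 570025/49 ≈ 11633.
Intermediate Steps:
o = -45/7 (o = -7 + (-1*0 + 4)/7 = -7 + (0 + 4)/7 = -7 + (1/7)*4 = -7 + 4/7 = -45/7 ≈ -6.4286)
u(V, f) = 4*V - 24*V*f (u(V, f) = 4*(((V + V)*f)*(-3) + V) = 4*(((2*V)*f)*(-3) + V) = 4*((2*V*f)*(-3) + V) = 4*(-6*V*f + V) = 4*(V - 6*V*f) = 4*V - 24*V*f)
P = 225/7 (P = -5*(-45/7) = 225/7 ≈ 32.143)
D = -140 (D = 4*(-5)*(1 - 6*(-1)) = 4*(-5)*(1 + 6) = 4*(-5)*7 = -140)
(D + P)**2 = (-140 + 225/7)**2 = (-755/7)**2 = 570025/49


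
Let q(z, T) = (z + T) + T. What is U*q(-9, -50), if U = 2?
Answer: -218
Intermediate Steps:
q(z, T) = z + 2*T (q(z, T) = (T + z) + T = z + 2*T)
U*q(-9, -50) = 2*(-9 + 2*(-50)) = 2*(-9 - 100) = 2*(-109) = -218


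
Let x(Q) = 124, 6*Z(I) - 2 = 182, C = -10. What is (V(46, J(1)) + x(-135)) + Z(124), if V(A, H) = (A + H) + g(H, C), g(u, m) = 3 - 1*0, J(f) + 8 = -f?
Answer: 584/3 ≈ 194.67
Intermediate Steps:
Z(I) = 92/3 (Z(I) = 1/3 + (1/6)*182 = 1/3 + 91/3 = 92/3)
J(f) = -8 - f
g(u, m) = 3 (g(u, m) = 3 + 0 = 3)
V(A, H) = 3 + A + H (V(A, H) = (A + H) + 3 = 3 + A + H)
(V(46, J(1)) + x(-135)) + Z(124) = ((3 + 46 + (-8 - 1*1)) + 124) + 92/3 = ((3 + 46 + (-8 - 1)) + 124) + 92/3 = ((3 + 46 - 9) + 124) + 92/3 = (40 + 124) + 92/3 = 164 + 92/3 = 584/3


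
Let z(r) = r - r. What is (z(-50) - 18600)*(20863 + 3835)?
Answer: -459382800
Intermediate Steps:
z(r) = 0
(z(-50) - 18600)*(20863 + 3835) = (0 - 18600)*(20863 + 3835) = -18600*24698 = -459382800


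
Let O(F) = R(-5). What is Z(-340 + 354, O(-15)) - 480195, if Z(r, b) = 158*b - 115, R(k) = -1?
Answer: -480468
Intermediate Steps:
O(F) = -1
Z(r, b) = -115 + 158*b
Z(-340 + 354, O(-15)) - 480195 = (-115 + 158*(-1)) - 480195 = (-115 - 158) - 480195 = -273 - 480195 = -480468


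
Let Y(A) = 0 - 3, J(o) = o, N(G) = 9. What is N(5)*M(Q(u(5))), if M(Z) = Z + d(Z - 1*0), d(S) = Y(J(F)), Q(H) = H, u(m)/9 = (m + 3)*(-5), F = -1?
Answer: -3267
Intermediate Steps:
u(m) = -135 - 45*m (u(m) = 9*((m + 3)*(-5)) = 9*((3 + m)*(-5)) = 9*(-15 - 5*m) = -135 - 45*m)
Y(A) = -3
d(S) = -3
M(Z) = -3 + Z (M(Z) = Z - 3 = -3 + Z)
N(5)*M(Q(u(5))) = 9*(-3 + (-135 - 45*5)) = 9*(-3 + (-135 - 225)) = 9*(-3 - 360) = 9*(-363) = -3267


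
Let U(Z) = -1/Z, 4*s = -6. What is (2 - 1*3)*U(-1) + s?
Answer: -5/2 ≈ -2.5000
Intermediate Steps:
s = -3/2 (s = (¼)*(-6) = -3/2 ≈ -1.5000)
(2 - 1*3)*U(-1) + s = (2 - 1*3)*(-1/(-1)) - 3/2 = (2 - 3)*(-1*(-1)) - 3/2 = -1*1 - 3/2 = -1 - 3/2 = -5/2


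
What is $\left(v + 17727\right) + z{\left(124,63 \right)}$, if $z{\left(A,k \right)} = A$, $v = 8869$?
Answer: $26720$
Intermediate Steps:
$\left(v + 17727\right) + z{\left(124,63 \right)} = \left(8869 + 17727\right) + 124 = 26596 + 124 = 26720$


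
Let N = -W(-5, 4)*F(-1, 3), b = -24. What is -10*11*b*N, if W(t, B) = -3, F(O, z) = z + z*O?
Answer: 0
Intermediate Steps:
F(O, z) = z + O*z
N = 0 (N = -(-3)*3*(1 - 1) = -(-3)*3*0 = -(-3)*0 = -1*0 = 0)
-10*11*b*N = -10*11*(-24)*0 = -(-2640)*0 = -10*0 = 0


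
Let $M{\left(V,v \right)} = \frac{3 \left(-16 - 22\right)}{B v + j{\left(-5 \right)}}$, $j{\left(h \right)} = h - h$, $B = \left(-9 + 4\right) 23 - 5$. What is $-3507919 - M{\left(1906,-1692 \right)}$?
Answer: $- \frac{118707978941}{33840} \approx -3.5079 \cdot 10^{6}$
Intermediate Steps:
$B = -120$ ($B = \left(-5\right) 23 - 5 = -115 - 5 = -120$)
$j{\left(h \right)} = 0$
$M{\left(V,v \right)} = \frac{19}{20 v}$ ($M{\left(V,v \right)} = \frac{3 \left(-16 - 22\right)}{- 120 v + 0} = \frac{3 \left(-38\right)}{\left(-120\right) v} = - 114 \left(- \frac{1}{120 v}\right) = \frac{19}{20 v}$)
$-3507919 - M{\left(1906,-1692 \right)} = -3507919 - \frac{19}{20 \left(-1692\right)} = -3507919 - \frac{19}{20} \left(- \frac{1}{1692}\right) = -3507919 - - \frac{19}{33840} = -3507919 + \frac{19}{33840} = - \frac{118707978941}{33840}$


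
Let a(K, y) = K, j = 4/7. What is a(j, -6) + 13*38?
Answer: 3462/7 ≈ 494.57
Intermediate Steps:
j = 4/7 (j = 4*(1/7) = 4/7 ≈ 0.57143)
a(j, -6) + 13*38 = 4/7 + 13*38 = 4/7 + 494 = 3462/7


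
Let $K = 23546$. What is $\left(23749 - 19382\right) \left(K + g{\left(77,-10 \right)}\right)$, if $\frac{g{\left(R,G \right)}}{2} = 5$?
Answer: $102869052$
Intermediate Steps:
$g{\left(R,G \right)} = 10$ ($g{\left(R,G \right)} = 2 \cdot 5 = 10$)
$\left(23749 - 19382\right) \left(K + g{\left(77,-10 \right)}\right) = \left(23749 - 19382\right) \left(23546 + 10\right) = 4367 \cdot 23556 = 102869052$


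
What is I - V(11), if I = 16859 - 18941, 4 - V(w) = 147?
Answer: -1939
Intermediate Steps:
V(w) = -143 (V(w) = 4 - 1*147 = 4 - 147 = -143)
I = -2082
I - V(11) = -2082 - 1*(-143) = -2082 + 143 = -1939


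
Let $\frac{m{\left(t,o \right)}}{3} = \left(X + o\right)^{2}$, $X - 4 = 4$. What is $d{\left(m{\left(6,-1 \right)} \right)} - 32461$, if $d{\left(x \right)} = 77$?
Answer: $-32384$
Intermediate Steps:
$X = 8$ ($X = 4 + 4 = 8$)
$m{\left(t,o \right)} = 3 \left(8 + o\right)^{2}$
$d{\left(m{\left(6,-1 \right)} \right)} - 32461 = 77 - 32461 = -32384$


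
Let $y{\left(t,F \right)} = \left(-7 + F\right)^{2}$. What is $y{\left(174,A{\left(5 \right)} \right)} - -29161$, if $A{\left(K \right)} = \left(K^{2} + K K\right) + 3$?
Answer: $31277$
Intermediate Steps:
$A{\left(K \right)} = 3 + 2 K^{2}$ ($A{\left(K \right)} = \left(K^{2} + K^{2}\right) + 3 = 2 K^{2} + 3 = 3 + 2 K^{2}$)
$y{\left(174,A{\left(5 \right)} \right)} - -29161 = \left(-7 + \left(3 + 2 \cdot 5^{2}\right)\right)^{2} - -29161 = \left(-7 + \left(3 + 2 \cdot 25\right)\right)^{2} + 29161 = \left(-7 + \left(3 + 50\right)\right)^{2} + 29161 = \left(-7 + 53\right)^{2} + 29161 = 46^{2} + 29161 = 2116 + 29161 = 31277$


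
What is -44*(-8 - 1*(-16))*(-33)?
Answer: 11616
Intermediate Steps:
-44*(-8 - 1*(-16))*(-33) = -44*(-8 + 16)*(-33) = -44*8*(-33) = -352*(-33) = 11616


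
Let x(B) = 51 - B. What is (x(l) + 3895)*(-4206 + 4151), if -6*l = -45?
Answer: -433235/2 ≈ -2.1662e+5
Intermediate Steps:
l = 15/2 (l = -⅙*(-45) = 15/2 ≈ 7.5000)
(x(l) + 3895)*(-4206 + 4151) = ((51 - 1*15/2) + 3895)*(-4206 + 4151) = ((51 - 15/2) + 3895)*(-55) = (87/2 + 3895)*(-55) = (7877/2)*(-55) = -433235/2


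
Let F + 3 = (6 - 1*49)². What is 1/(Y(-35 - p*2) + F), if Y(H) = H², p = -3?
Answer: 1/2687 ≈ 0.00037216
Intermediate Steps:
F = 1846 (F = -3 + (6 - 1*49)² = -3 + (6 - 49)² = -3 + (-43)² = -3 + 1849 = 1846)
1/(Y(-35 - p*2) + F) = 1/((-35 - (-3)*2)² + 1846) = 1/((-35 - 1*(-6))² + 1846) = 1/((-35 + 6)² + 1846) = 1/((-29)² + 1846) = 1/(841 + 1846) = 1/2687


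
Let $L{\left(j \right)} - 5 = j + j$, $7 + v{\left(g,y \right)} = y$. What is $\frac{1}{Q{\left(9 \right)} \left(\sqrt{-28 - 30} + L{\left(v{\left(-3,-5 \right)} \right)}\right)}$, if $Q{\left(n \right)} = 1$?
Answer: $- \frac{19}{419} - \frac{i \sqrt{58}}{419} \approx -0.045346 - 0.018176 i$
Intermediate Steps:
$v{\left(g,y \right)} = -7 + y$
$L{\left(j \right)} = 5 + 2 j$ ($L{\left(j \right)} = 5 + \left(j + j\right) = 5 + 2 j$)
$\frac{1}{Q{\left(9 \right)} \left(\sqrt{-28 - 30} + L{\left(v{\left(-3,-5 \right)} \right)}\right)} = \frac{1}{1 \left(\sqrt{-28 - 30} + \left(5 + 2 \left(-7 - 5\right)\right)\right)} = \frac{1}{1 \left(\sqrt{-58} + \left(5 + 2 \left(-12\right)\right)\right)} = \frac{1}{1 \left(i \sqrt{58} + \left(5 - 24\right)\right)} = \frac{1}{1 \left(i \sqrt{58} - 19\right)} = \frac{1}{1 \left(-19 + i \sqrt{58}\right)} = \frac{1}{-19 + i \sqrt{58}}$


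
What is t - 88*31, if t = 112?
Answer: -2616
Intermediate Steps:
t - 88*31 = 112 - 88*31 = 112 - 2728 = -2616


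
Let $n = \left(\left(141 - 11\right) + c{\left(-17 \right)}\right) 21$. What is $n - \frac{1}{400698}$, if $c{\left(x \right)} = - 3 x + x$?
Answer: $\frac{1380003911}{400698} \approx 3444.0$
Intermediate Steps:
$c{\left(x \right)} = - 2 x$
$n = 3444$ ($n = \left(\left(141 - 11\right) - -34\right) 21 = \left(\left(141 - 11\right) + 34\right) 21 = \left(130 + 34\right) 21 = 164 \cdot 21 = 3444$)
$n - \frac{1}{400698} = 3444 - \frac{1}{400698} = \frac{1380003911}{400698}$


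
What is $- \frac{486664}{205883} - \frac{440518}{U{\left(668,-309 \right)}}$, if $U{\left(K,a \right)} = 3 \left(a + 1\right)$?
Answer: $\frac{45122744929}{95117946} \approx 474.39$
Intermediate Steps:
$U{\left(K,a \right)} = 3 + 3 a$ ($U{\left(K,a \right)} = 3 \left(1 + a\right) = 3 + 3 a$)
$- \frac{486664}{205883} - \frac{440518}{U{\left(668,-309 \right)}} = - \frac{486664}{205883} - \frac{440518}{3 + 3 \left(-309\right)} = \left(-486664\right) \frac{1}{205883} - \frac{440518}{3 - 927} = - \frac{486664}{205883} - \frac{440518}{-924} = - \frac{486664}{205883} - - \frac{220259}{462} = - \frac{486664}{205883} + \frac{220259}{462} = \frac{45122744929}{95117946}$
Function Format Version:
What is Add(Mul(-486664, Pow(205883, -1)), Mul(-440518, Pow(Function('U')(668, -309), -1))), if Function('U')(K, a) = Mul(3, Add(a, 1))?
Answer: Rational(45122744929, 95117946) ≈ 474.39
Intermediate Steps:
Function('U')(K, a) = Add(3, Mul(3, a)) (Function('U')(K, a) = Mul(3, Add(1, a)) = Add(3, Mul(3, a)))
Add(Mul(-486664, Pow(205883, -1)), Mul(-440518, Pow(Function('U')(668, -309), -1))) = Add(Mul(-486664, Pow(205883, -1)), Mul(-440518, Pow(Add(3, Mul(3, -309)), -1))) = Add(Mul(-486664, Rational(1, 205883)), Mul(-440518, Pow(Add(3, -927), -1))) = Add(Rational(-486664, 205883), Mul(-440518, Pow(-924, -1))) = Add(Rational(-486664, 205883), Mul(-440518, Rational(-1, 924))) = Add(Rational(-486664, 205883), Rational(220259, 462)) = Rational(45122744929, 95117946)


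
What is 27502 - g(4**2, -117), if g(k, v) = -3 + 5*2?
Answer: 27495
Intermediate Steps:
g(k, v) = 7 (g(k, v) = -3 + 10 = 7)
27502 - g(4**2, -117) = 27502 - 1*7 = 27502 - 7 = 27495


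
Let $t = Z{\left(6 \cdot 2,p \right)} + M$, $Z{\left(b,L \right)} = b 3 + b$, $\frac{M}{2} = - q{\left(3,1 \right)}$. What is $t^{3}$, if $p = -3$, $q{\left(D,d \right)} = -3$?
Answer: $157464$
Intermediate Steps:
$M = 6$ ($M = 2 \left(\left(-1\right) \left(-3\right)\right) = 2 \cdot 3 = 6$)
$Z{\left(b,L \right)} = 4 b$ ($Z{\left(b,L \right)} = 3 b + b = 4 b$)
$t = 54$ ($t = 4 \cdot 6 \cdot 2 + 6 = 4 \cdot 12 + 6 = 48 + 6 = 54$)
$t^{3} = 54^{3} = 157464$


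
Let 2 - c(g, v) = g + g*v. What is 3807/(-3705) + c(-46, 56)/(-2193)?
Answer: -6023557/2708355 ≈ -2.2241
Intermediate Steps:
c(g, v) = 2 - g - g*v (c(g, v) = 2 - (g + g*v) = 2 + (-g - g*v) = 2 - g - g*v)
3807/(-3705) + c(-46, 56)/(-2193) = 3807/(-3705) + (2 - 1*(-46) - 1*(-46)*56)/(-2193) = 3807*(-1/3705) + (2 + 46 + 2576)*(-1/2193) = -1269/1235 + 2624*(-1/2193) = -1269/1235 - 2624/2193 = -6023557/2708355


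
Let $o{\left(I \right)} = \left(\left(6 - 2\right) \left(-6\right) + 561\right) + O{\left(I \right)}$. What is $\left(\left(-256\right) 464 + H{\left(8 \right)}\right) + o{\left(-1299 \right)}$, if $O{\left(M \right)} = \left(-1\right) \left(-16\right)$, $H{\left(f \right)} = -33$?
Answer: $-118264$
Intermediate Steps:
$O{\left(M \right)} = 16$
$o{\left(I \right)} = 553$ ($o{\left(I \right)} = \left(\left(6 - 2\right) \left(-6\right) + 561\right) + 16 = \left(4 \left(-6\right) + 561\right) + 16 = \left(-24 + 561\right) + 16 = 537 + 16 = 553$)
$\left(\left(-256\right) 464 + H{\left(8 \right)}\right) + o{\left(-1299 \right)} = \left(\left(-256\right) 464 - 33\right) + 553 = \left(-118784 - 33\right) + 553 = -118817 + 553 = -118264$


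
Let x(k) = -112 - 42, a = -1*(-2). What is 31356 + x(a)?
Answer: 31202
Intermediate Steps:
a = 2
x(k) = -154
31356 + x(a) = 31356 - 154 = 31202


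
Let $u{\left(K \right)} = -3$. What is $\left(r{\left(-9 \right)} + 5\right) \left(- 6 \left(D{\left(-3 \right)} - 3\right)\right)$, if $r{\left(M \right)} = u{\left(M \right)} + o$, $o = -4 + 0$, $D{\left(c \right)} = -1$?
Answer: $-48$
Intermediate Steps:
$o = -4$
$r{\left(M \right)} = -7$ ($r{\left(M \right)} = -3 - 4 = -7$)
$\left(r{\left(-9 \right)} + 5\right) \left(- 6 \left(D{\left(-3 \right)} - 3\right)\right) = \left(-7 + 5\right) \left(- 6 \left(-1 - 3\right)\right) = - 2 \left(\left(-6\right) \left(-4\right)\right) = \left(-2\right) 24 = -48$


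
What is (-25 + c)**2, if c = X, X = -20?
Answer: 2025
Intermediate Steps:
c = -20
(-25 + c)**2 = (-25 - 20)**2 = (-45)**2 = 2025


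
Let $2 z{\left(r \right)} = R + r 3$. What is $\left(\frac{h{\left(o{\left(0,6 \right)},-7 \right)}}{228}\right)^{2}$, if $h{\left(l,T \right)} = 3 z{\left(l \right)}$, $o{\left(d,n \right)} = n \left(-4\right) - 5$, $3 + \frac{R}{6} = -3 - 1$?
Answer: $\frac{16641}{23104} \approx 0.72026$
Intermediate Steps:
$R = -42$ ($R = -18 + 6 \left(-3 - 1\right) = -18 + 6 \left(-4\right) = -18 - 24 = -42$)
$o{\left(d,n \right)} = -5 - 4 n$ ($o{\left(d,n \right)} = - 4 n - 5 = -5 - 4 n$)
$z{\left(r \right)} = -21 + \frac{3 r}{2}$ ($z{\left(r \right)} = \frac{-42 + r 3}{2} = \frac{-42 + 3 r}{2} = -21 + \frac{3 r}{2}$)
$h{\left(l,T \right)} = -63 + \frac{9 l}{2}$ ($h{\left(l,T \right)} = 3 \left(-21 + \frac{3 l}{2}\right) = -63 + \frac{9 l}{2}$)
$\left(\frac{h{\left(o{\left(0,6 \right)},-7 \right)}}{228}\right)^{2} = \left(\frac{-63 + \frac{9 \left(-5 - 24\right)}{2}}{228}\right)^{2} = \left(\left(-63 + \frac{9 \left(-5 - 24\right)}{2}\right) \frac{1}{228}\right)^{2} = \left(\left(-63 + \frac{9}{2} \left(-29\right)\right) \frac{1}{228}\right)^{2} = \left(\left(-63 - \frac{261}{2}\right) \frac{1}{228}\right)^{2} = \left(\left(- \frac{387}{2}\right) \frac{1}{228}\right)^{2} = \left(- \frac{129}{152}\right)^{2} = \frac{16641}{23104}$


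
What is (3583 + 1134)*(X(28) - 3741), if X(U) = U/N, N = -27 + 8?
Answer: -335411719/19 ≈ -1.7653e+7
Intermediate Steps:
N = -19
X(U) = -U/19 (X(U) = U/(-19) = U*(-1/19) = -U/19)
(3583 + 1134)*(X(28) - 3741) = (3583 + 1134)*(-1/19*28 - 3741) = 4717*(-28/19 - 3741) = 4717*(-71107/19) = -335411719/19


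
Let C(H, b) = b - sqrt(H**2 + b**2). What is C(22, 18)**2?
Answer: 1132 - 72*sqrt(202) ≈ 108.69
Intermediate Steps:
C(22, 18)**2 = (18 - sqrt(22**2 + 18**2))**2 = (18 - sqrt(484 + 324))**2 = (18 - sqrt(808))**2 = (18 - 2*sqrt(202))**2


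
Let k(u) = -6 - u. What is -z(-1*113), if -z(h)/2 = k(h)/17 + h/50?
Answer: 3429/425 ≈ 8.0682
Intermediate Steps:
z(h) = 12/17 + 33*h/425 (z(h) = -2*((-6 - h)/17 + h/50) = -2*((-6 - h)*(1/17) + h*(1/50)) = -2*((-6/17 - h/17) + h/50) = -2*(-6/17 - 33*h/850) = 12/17 + 33*h/425)
-z(-1*113) = -(12/17 + 33*(-1*113)/425) = -(12/17 + (33/425)*(-113)) = -(12/17 - 3729/425) = -1*(-3429/425) = 3429/425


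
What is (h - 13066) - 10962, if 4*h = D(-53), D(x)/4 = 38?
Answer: -23990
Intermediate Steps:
D(x) = 152 (D(x) = 4*38 = 152)
h = 38 (h = (¼)*152 = 38)
(h - 13066) - 10962 = (38 - 13066) - 10962 = -13028 - 10962 = -23990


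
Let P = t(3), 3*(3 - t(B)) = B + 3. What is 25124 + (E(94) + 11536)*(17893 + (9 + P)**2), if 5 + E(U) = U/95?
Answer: 1037601053/5 ≈ 2.0752e+8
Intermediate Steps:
E(U) = -5 + U/95
t(B) = 2 - B/3 (t(B) = 3 - (B + 3)/3 = 3 - (3 + B)/3 = 3 + (-1 - B/3) = 2 - B/3)
P = 1 (P = 2 - 1/3*3 = 2 - 1 = 1)
25124 + (E(94) + 11536)*(17893 + (9 + P)**2) = 25124 + ((-5 + (1/95)*94) + 11536)*(17893 + (9 + 1)**2) = 25124 + ((-5 + 94/95) + 11536)*(17893 + 10**2) = 25124 + (-381/95 + 11536)*(17893 + 100) = 25124 + (1095539/95)*17993 = 25124 + 1037475433/5 = 1037601053/5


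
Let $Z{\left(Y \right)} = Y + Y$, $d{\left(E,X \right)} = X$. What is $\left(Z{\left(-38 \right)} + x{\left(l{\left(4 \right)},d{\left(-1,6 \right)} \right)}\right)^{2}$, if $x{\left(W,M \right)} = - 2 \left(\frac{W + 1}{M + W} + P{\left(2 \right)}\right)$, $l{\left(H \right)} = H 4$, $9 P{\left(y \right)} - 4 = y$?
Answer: $\frac{6775609}{1089} \approx 6221.9$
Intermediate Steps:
$P{\left(y \right)} = \frac{4}{9} + \frac{y}{9}$
$l{\left(H \right)} = 4 H$
$Z{\left(Y \right)} = 2 Y$
$x{\left(W,M \right)} = - \frac{4}{3} - \frac{2 \left(1 + W\right)}{M + W}$ ($x{\left(W,M \right)} = - 2 \left(\frac{W + 1}{M + W} + \left(\frac{4}{9} + \frac{1}{9} \cdot 2\right)\right) = - 2 \left(\frac{1 + W}{M + W} + \left(\frac{4}{9} + \frac{2}{9}\right)\right) = - 2 \left(\frac{1 + W}{M + W} + \frac{2}{3}\right) = - 2 \left(\frac{2}{3} + \frac{1 + W}{M + W}\right) = - \frac{4}{3} - \frac{2 \left(1 + W\right)}{M + W}$)
$\left(Z{\left(-38 \right)} + x{\left(l{\left(4 \right)},d{\left(-1,6 \right)} \right)}\right)^{2} = \left(2 \left(-38\right) + \frac{2 \left(-3 - 5 \cdot 4 \cdot 4 - 12\right)}{3 \left(6 + 4 \cdot 4\right)}\right)^{2} = \left(-76 + \frac{2 \left(-3 - 80 - 12\right)}{3 \left(6 + 16\right)}\right)^{2} = \left(-76 + \frac{2 \left(-3 - 80 - 12\right)}{3 \cdot 22}\right)^{2} = \left(-76 + \frac{2}{3} \cdot \frac{1}{22} \left(-95\right)\right)^{2} = \left(-76 - \frac{95}{33}\right)^{2} = \left(- \frac{2603}{33}\right)^{2} = \frac{6775609}{1089}$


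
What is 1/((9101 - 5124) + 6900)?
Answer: 1/10877 ≈ 9.1937e-5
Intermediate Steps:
1/((9101 - 5124) + 6900) = 1/(3977 + 6900) = 1/10877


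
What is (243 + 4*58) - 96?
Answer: 379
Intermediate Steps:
(243 + 4*58) - 96 = (243 + 232) - 96 = 475 - 96 = 379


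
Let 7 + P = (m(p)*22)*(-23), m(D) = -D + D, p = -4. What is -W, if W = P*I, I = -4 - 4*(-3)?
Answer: 56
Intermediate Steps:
I = 8 (I = -4 + 12 = 8)
m(D) = 0
P = -7 (P = -7 + (0*22)*(-23) = -7 + 0*(-23) = -7 + 0 = -7)
W = -56 (W = -7*8 = -56)
-W = -1*(-56) = 56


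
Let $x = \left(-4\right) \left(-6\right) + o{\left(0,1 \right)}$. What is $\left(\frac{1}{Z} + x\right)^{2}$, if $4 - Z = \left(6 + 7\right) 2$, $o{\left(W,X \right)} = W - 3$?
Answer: $\frac{212521}{484} \approx 439.09$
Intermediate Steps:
$o{\left(W,X \right)} = -3 + W$
$Z = -22$ ($Z = 4 - \left(6 + 7\right) 2 = 4 - 13 \cdot 2 = 4 - 26 = -22$)
$x = 21$ ($x = \left(-4\right) \left(-6\right) + \left(-3 + 0\right) = 24 - 3 = 21$)
$\left(\frac{1}{Z} + x\right)^{2} = \left(\frac{1}{-22} + 21\right)^{2} = \left(- \frac{1}{22} + 21\right)^{2} = \left(\frac{461}{22}\right)^{2} = \frac{212521}{484}$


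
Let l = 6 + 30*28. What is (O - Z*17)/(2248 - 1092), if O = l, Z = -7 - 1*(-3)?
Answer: 457/578 ≈ 0.79066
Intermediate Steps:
Z = -4 (Z = -7 + 3 = -4)
l = 846 (l = 6 + 840 = 846)
O = 846
(O - Z*17)/(2248 - 1092) = (846 - 1*(-4)*17)/(2248 - 1092) = (846 + 4*17)/1156 = (846 + 68)*(1/1156) = 914*(1/1156) = 457/578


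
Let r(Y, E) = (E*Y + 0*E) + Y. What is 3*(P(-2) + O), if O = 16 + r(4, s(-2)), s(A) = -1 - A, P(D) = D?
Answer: 66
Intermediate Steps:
r(Y, E) = Y + E*Y (r(Y, E) = (E*Y + 0) + Y = E*Y + Y = Y + E*Y)
O = 24 (O = 16 + 4*(1 + (-1 - 1*(-2))) = 16 + 4*(1 + (-1 + 2)) = 16 + 4*(1 + 1) = 16 + 4*2 = 16 + 8 = 24)
3*(P(-2) + O) = 3*(-2 + 24) = 3*22 = 66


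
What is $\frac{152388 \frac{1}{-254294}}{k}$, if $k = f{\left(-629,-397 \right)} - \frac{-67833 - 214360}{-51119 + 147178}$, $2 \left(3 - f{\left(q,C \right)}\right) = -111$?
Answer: $- \frac{14638238892}{1500752786483} \approx -0.0097539$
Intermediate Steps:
$f{\left(q,C \right)} = \frac{117}{2}$ ($f{\left(q,C \right)} = 3 - - \frac{111}{2} = 3 + \frac{111}{2} = \frac{117}{2}$)
$k = \frac{11803289}{192118}$ ($k = \frac{117}{2} - \frac{-67833 - 214360}{-51119 + 147178} = \frac{117}{2} - - \frac{282193}{96059} = \frac{117}{2} + \frac{282193}{96059} = \frac{11803289}{192118} \approx 61.438$)
$\frac{152388 \frac{1}{-254294}}{k} = \frac{152388 \frac{1}{-254294}}{\frac{11803289}{192118}} = 152388 \left(- \frac{1}{254294}\right) \frac{192118}{11803289} = \left(- \frac{76194}{127147}\right) \frac{192118}{11803289} = - \frac{14638238892}{1500752786483}$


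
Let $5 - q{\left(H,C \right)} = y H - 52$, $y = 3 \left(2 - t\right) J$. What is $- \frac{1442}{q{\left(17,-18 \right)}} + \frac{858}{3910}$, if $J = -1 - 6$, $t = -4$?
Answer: $- \frac{1875739}{4299045} \approx -0.43632$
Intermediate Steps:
$J = -7$ ($J = -1 - 6 = -7$)
$y = -126$ ($y = 3 \left(2 - -4\right) \left(-7\right) = 3 \left(2 + 4\right) \left(-7\right) = 3 \cdot 6 \left(-7\right) = 18 \left(-7\right) = -126$)
$q{\left(H,C \right)} = 57 + 126 H$ ($q{\left(H,C \right)} = 5 - \left(- 126 H - 52\right) = 5 - \left(-52 - 126 H\right) = 5 + \left(52 + 126 H\right) = 57 + 126 H$)
$- \frac{1442}{q{\left(17,-18 \right)}} + \frac{858}{3910} = - \frac{1442}{57 + 126 \cdot 17} + \frac{858}{3910} = - \frac{1442}{57 + 2142} + 858 \cdot \frac{1}{3910} = - \frac{1442}{2199} + \frac{429}{1955} = - \frac{1875739}{4299045}$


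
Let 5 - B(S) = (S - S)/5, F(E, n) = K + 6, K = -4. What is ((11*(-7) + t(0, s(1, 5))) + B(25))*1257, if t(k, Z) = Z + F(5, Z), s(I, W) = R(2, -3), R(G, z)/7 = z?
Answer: -114387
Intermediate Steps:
F(E, n) = 2 (F(E, n) = -4 + 6 = 2)
B(S) = 5 (B(S) = 5 - (S - S)/5 = 5 - 0/5 = 5 - 1*0 = 5 + 0 = 5)
R(G, z) = 7*z
s(I, W) = -21 (s(I, W) = 7*(-3) = -21)
t(k, Z) = 2 + Z (t(k, Z) = Z + 2 = 2 + Z)
((11*(-7) + t(0, s(1, 5))) + B(25))*1257 = ((11*(-7) + (2 - 21)) + 5)*1257 = ((-77 - 19) + 5)*1257 = (-96 + 5)*1257 = -91*1257 = -114387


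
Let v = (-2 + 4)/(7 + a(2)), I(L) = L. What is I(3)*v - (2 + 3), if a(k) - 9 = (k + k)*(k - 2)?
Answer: -37/8 ≈ -4.6250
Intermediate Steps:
a(k) = 9 + 2*k*(-2 + k) (a(k) = 9 + (k + k)*(k - 2) = 9 + (2*k)*(-2 + k) = 9 + 2*k*(-2 + k))
v = ⅛ (v = (-2 + 4)/(7 + (9 - 4*2 + 2*2²)) = 2/(7 + (9 - 8 + 2*4)) = 2/(7 + (9 - 8 + 8)) = 2/(7 + 9) = 2/16 = 2*(1/16) = ⅛ ≈ 0.12500)
I(3)*v - (2 + 3) = 3*(⅛) - (2 + 3) = 3/8 - 1*5 = 3/8 - 5 = -37/8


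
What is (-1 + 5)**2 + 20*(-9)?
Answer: -164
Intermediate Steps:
(-1 + 5)**2 + 20*(-9) = 4**2 - 180 = 16 - 180 = -164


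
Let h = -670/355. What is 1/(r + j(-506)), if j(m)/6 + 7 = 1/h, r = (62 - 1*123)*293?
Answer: -67/1200518 ≈ -5.5809e-5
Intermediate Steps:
h = -134/71 (h = -670*1/355 = -134/71 ≈ -1.8873)
r = -17873 (r = (62 - 123)*293 = -61*293 = -17873)
j(m) = -3027/67 (j(m) = -42 + 6/(-134/71) = -42 + 6*(-71/134) = -42 - 213/67 = -3027/67)
1/(r + j(-506)) = 1/(-17873 - 3027/67) = 1/(-1200518/67) = -67/1200518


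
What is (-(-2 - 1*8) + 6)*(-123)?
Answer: -1968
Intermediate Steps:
(-(-2 - 1*8) + 6)*(-123) = (-(-2 - 8) + 6)*(-123) = (-1*(-10) + 6)*(-123) = (10 + 6)*(-123) = 16*(-123) = -1968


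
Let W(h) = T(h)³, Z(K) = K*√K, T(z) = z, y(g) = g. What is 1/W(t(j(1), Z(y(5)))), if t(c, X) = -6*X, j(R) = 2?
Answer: -√5/675000 ≈ -3.3127e-6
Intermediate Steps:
Z(K) = K^(3/2)
W(h) = h³
1/W(t(j(1), Z(y(5)))) = 1/((-30*√5)³) = 1/(-135000*√5) = -√5/675000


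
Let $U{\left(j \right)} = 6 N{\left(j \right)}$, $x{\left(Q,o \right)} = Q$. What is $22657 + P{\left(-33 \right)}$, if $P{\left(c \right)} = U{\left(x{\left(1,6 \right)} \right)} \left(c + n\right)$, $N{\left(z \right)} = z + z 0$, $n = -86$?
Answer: $21943$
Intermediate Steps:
$N{\left(z \right)} = z$ ($N{\left(z \right)} = z + 0 = z$)
$U{\left(j \right)} = 6 j$
$P{\left(c \right)} = -516 + 6 c$ ($P{\left(c \right)} = 6 \cdot 1 \left(c - 86\right) = 6 \left(-86 + c\right) = -516 + 6 c$)
$22657 + P{\left(-33 \right)} = 22657 + \left(-516 + 6 \left(-33\right)\right) = 22657 - 714 = 21943$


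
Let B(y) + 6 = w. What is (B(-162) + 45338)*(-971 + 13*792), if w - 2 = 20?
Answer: 422926050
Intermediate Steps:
w = 22 (w = 2 + 20 = 22)
B(y) = 16 (B(y) = -6 + 22 = 16)
(B(-162) + 45338)*(-971 + 13*792) = (16 + 45338)*(-971 + 13*792) = 45354*(-971 + 10296) = 45354*9325 = 422926050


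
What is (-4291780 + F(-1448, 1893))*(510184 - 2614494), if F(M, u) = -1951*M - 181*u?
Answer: 3807464863150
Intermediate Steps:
(-4291780 + F(-1448, 1893))*(510184 - 2614494) = (-4291780 + (-1951*(-1448) - 181*1893))*(510184 - 2614494) = (-4291780 + (2825048 - 342633))*(-2104310) = (-4291780 + 2482415)*(-2104310) = -1809365*(-2104310) = 3807464863150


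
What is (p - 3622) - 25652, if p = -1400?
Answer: -30674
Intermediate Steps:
(p - 3622) - 25652 = (-1400 - 3622) - 25652 = -5022 - 25652 = -30674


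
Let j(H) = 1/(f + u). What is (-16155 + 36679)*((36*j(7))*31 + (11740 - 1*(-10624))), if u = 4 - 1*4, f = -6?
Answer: 455181272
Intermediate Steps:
u = 0 (u = 4 - 4 = 0)
j(H) = -⅙ (j(H) = 1/(-6 + 0) = 1/(-6) = -⅙)
(-16155 + 36679)*((36*j(7))*31 + (11740 - 1*(-10624))) = (-16155 + 36679)*((36*(-⅙))*31 + (11740 - 1*(-10624))) = 20524*(-6*31 + (11740 + 10624)) = 20524*(-186 + 22364) = 20524*22178 = 455181272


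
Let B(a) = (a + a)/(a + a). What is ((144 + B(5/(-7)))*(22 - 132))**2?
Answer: 254402500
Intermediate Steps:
B(a) = 1 (B(a) = (2*a)/((2*a)) = (2*a)*(1/(2*a)) = 1)
((144 + B(5/(-7)))*(22 - 132))**2 = ((144 + 1)*(22 - 132))**2 = (145*(-110))**2 = (-15950)**2 = 254402500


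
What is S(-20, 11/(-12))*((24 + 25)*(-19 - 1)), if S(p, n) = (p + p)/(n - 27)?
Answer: -94080/67 ≈ -1404.2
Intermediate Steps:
S(p, n) = 2*p/(-27 + n) (S(p, n) = (2*p)/(-27 + n) = 2*p/(-27 + n))
S(-20, 11/(-12))*((24 + 25)*(-19 - 1)) = (2*(-20)/(-27 + 11/(-12)))*((24 + 25)*(-19 - 1)) = (2*(-20)/(-27 + 11*(-1/12)))*(49*(-20)) = (2*(-20)/(-27 - 11/12))*(-980) = (2*(-20)/(-335/12))*(-980) = (2*(-20)*(-12/335))*(-980) = (96/67)*(-980) = -94080/67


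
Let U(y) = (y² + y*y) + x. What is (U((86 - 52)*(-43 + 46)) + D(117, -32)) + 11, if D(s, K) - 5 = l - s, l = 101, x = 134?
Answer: 20942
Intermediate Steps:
D(s, K) = 106 - s (D(s, K) = 5 + (101 - s) = 106 - s)
U(y) = 134 + 2*y² (U(y) = (y² + y*y) + 134 = (y² + y²) + 134 = 2*y² + 134 = 134 + 2*y²)
(U((86 - 52)*(-43 + 46)) + D(117, -32)) + 11 = ((134 + 2*((86 - 52)*(-43 + 46))²) + (106 - 1*117)) + 11 = ((134 + 2*(34*3)²) + (106 - 117)) + 11 = ((134 + 2*102²) - 11) + 11 = ((134 + 2*10404) - 11) + 11 = ((134 + 20808) - 11) + 11 = (20942 - 11) + 11 = 20931 + 11 = 20942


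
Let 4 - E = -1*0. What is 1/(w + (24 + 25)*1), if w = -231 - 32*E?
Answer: -1/310 ≈ -0.0032258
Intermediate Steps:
E = 4 (E = 4 - (-1)*0 = 4 - 1*0 = 4 + 0 = 4)
w = -359 (w = -231 - 32*4 = -231 - 1*128 = -231 - 128 = -359)
1/(w + (24 + 25)*1) = 1/(-359 + (24 + 25)*1) = 1/(-359 + 49*1) = 1/(-359 + 49) = 1/(-310) = -1/310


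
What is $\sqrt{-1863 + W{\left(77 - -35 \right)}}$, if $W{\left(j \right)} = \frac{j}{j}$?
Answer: $7 i \sqrt{38} \approx 43.151 i$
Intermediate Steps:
$W{\left(j \right)} = 1$
$\sqrt{-1863 + W{\left(77 - -35 \right)}} = \sqrt{-1863 + 1} = \sqrt{-1862} = 7 i \sqrt{38}$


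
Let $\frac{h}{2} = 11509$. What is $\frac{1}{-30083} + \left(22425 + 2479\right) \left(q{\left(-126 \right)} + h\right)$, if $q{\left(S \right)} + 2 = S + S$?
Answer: $\frac{17054493596447}{30083} \approx 5.6692 \cdot 10^{8}$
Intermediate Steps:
$h = 23018$ ($h = 2 \cdot 11509 = 23018$)
$q{\left(S \right)} = -2 + 2 S$ ($q{\left(S \right)} = -2 + \left(S + S\right) = -2 + 2 S$)
$\frac{1}{-30083} + \left(22425 + 2479\right) \left(q{\left(-126 \right)} + h\right) = \frac{1}{-30083} + \left(22425 + 2479\right) \left(\left(-2 + 2 \left(-126\right)\right) + 23018\right) = - \frac{1}{30083} + 24904 \left(\left(-2 - 252\right) + 23018\right) = - \frac{1}{30083} + 24904 \left(-254 + 23018\right) = - \frac{1}{30083} + 24904 \cdot 22764 = - \frac{1}{30083} + 566914656 = \frac{17054493596447}{30083}$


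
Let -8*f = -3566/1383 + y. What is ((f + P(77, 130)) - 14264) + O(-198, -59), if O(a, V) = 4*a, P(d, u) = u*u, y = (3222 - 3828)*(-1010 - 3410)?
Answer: -1841993789/5532 ≈ -3.3297e+5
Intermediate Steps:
y = 2678520 (y = -606*(-4420) = 2678520)
P(d, u) = u²
f = -1852194797/5532 (f = -(-3566/1383 + 2678520)/8 = -⅛*3704389594/1383 = -1852194797/5532 ≈ -3.3481e+5)
((f + P(77, 130)) - 14264) + O(-198, -59) = ((-1852194797/5532 + 130²) - 14264) + 4*(-198) = ((-1852194797/5532 + 16900) - 14264) - 792 = (-1758703997/5532 - 14264) - 792 = -1837612445/5532 - 792 = -1841993789/5532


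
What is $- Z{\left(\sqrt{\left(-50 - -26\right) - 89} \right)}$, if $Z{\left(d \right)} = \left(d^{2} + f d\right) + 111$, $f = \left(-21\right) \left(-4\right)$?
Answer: $2 - 84 i \sqrt{113} \approx 2.0 - 892.93 i$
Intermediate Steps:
$f = 84$
$Z{\left(d \right)} = 111 + d^{2} + 84 d$ ($Z{\left(d \right)} = \left(d^{2} + 84 d\right) + 111 = 111 + d^{2} + 84 d$)
$- Z{\left(\sqrt{\left(-50 - -26\right) - 89} \right)} = - (111 + \left(\sqrt{\left(-50 - -26\right) - 89}\right)^{2} + 84 \sqrt{\left(-50 - -26\right) - 89}) = - (111 + \left(\sqrt{\left(-50 + 26\right) - 89}\right)^{2} + 84 \sqrt{\left(-50 + 26\right) - 89}) = - (111 + \left(\sqrt{-24 - 89}\right)^{2} + 84 \sqrt{-24 - 89}) = - (111 + \left(\sqrt{-113}\right)^{2} + 84 \sqrt{-113}) = - (111 + \left(i \sqrt{113}\right)^{2} + 84 i \sqrt{113}) = - (111 - 113 + 84 i \sqrt{113}) = - (-2 + 84 i \sqrt{113}) = 2 - 84 i \sqrt{113}$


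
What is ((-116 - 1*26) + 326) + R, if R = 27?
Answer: 211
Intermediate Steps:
((-116 - 1*26) + 326) + R = ((-116 - 1*26) + 326) + 27 = ((-116 - 26) + 326) + 27 = (-142 + 326) + 27 = 184 + 27 = 211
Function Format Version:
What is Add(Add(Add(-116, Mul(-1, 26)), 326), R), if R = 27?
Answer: 211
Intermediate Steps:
Add(Add(Add(-116, Mul(-1, 26)), 326), R) = Add(Add(Add(-116, Mul(-1, 26)), 326), 27) = Add(Add(Add(-116, -26), 326), 27) = Add(Add(-142, 326), 27) = Add(184, 27) = 211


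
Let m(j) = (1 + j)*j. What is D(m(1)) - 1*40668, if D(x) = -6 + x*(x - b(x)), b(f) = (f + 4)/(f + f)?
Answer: -40673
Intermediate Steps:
b(f) = (4 + f)/(2*f) (b(f) = (4 + f)/((2*f)) = (4 + f)*(1/(2*f)) = (4 + f)/(2*f))
m(j) = j*(1 + j)
D(x) = -6 + x*(x - (4 + x)/(2*x))
D(m(1)) - 1*40668 = (-8 + (1*(1 + 1))² - (1 + 1)/2) - 1*40668 = (-8 + (1*2)² - 2/2) - 40668 = (-8 + 2² - ½*2) - 40668 = (-8 + 4 - 1) - 40668 = -5 - 40668 = -40673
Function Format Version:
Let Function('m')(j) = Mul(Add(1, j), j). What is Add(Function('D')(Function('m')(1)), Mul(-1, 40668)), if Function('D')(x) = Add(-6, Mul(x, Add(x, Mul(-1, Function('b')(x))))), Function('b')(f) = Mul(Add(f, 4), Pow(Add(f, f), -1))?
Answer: -40673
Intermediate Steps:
Function('b')(f) = Mul(Rational(1, 2), Pow(f, -1), Add(4, f)) (Function('b')(f) = Mul(Add(4, f), Pow(Mul(2, f), -1)) = Mul(Add(4, f), Mul(Rational(1, 2), Pow(f, -1))) = Mul(Rational(1, 2), Pow(f, -1), Add(4, f)))
Function('m')(j) = Mul(j, Add(1, j))
Function('D')(x) = Add(-6, Mul(x, Add(x, Mul(Rational(-1, 2), Pow(x, -1), Add(4, x))))) (Function('D')(x) = Add(-6, Mul(x, Add(x, Mul(-1, Mul(Rational(1, 2), Pow(x, -1), Add(4, x)))))) = Add(-6, Mul(x, Add(x, Mul(Rational(-1, 2), Pow(x, -1), Add(4, x))))))
Add(Function('D')(Function('m')(1)), Mul(-1, 40668)) = Add(Add(-8, Pow(Mul(1, Add(1, 1)), 2), Mul(Rational(-1, 2), Mul(1, Add(1, 1)))), Mul(-1, 40668)) = Add(Add(-8, Pow(Mul(1, 2), 2), Mul(Rational(-1, 2), Mul(1, 2))), -40668) = Add(Add(-8, Pow(2, 2), Mul(Rational(-1, 2), 2)), -40668) = Add(Add(-8, 4, -1), -40668) = Add(-5, -40668) = -40673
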